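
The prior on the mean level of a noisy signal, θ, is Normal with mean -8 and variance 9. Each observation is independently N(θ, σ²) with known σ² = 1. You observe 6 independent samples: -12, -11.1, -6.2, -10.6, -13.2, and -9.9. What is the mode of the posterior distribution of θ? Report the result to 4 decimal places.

n = 6; x̄ = ((-12) + (-11.1) + (-6.2) + (-10.6) + (-13.2) + (-9.9))/6 = -63/6 = -10.5.
For a Normal prior and Normal likelihood with known variance, the posterior is Normal; its mode equals its mean, the precision-weighted average.
Prior precision 1/σ₀² = 1/9; data precision n/σ² = 6/1 = 6.
θ̂ = ((1/9)·(-8) + 6·(-10.5)) / (1/9 + 6) = (-575/9)/(55/9) = -115/11 ≈ -10.4545.

θ̂_MAP = -10.4545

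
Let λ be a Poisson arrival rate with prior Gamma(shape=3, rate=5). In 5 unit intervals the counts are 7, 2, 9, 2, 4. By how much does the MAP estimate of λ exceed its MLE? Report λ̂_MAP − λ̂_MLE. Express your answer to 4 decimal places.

MAP − MLE = -2.2000

Σxᵢ = 24. Posterior is Gamma(27, 10); MAP = (27−1)/10 = 26/10 ≈ 2.60000.
MLE = x̄ = 24/5 ≈ 4.80000.
Difference = 26/10 − 24/5 = -11/5 ≈ -2.2000.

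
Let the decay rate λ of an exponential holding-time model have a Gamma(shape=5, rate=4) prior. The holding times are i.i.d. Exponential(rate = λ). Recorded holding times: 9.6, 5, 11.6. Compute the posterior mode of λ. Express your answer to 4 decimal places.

λ̂_MAP = 0.2318

The Exponential(rate=λ) likelihood is ∝ λ^n e^(−λΣtᵢ). Here n = 3 and Σtᵢ = 9.6 + 5 + 11.6 = 26.2.
Posterior ∝ λ^4e^(−4λ) · λ^3e^(−26.2λ) = λ^7e^(−30.2λ), i.e. Gamma(8, 30.2).
Mode = (a−1)/b = 7/30.2 ≈ 0.2318.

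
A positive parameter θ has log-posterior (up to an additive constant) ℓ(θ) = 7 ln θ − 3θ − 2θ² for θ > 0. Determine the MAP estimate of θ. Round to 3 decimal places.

ℓ'(θ) = 7/θ − 3 − 4θ. Setting this to zero and multiplying by θ: 4θ² + 3θ − 7 = 0.
θ = (−3 + √(3² + 4·4·7)) / (2·4) = (−3 + √121) / 8 = (−3 + 11)/8 = 1.
ℓ''(θ) = −7/θ² − 4 < 0, confirming a maximum.

θ̂_MAP = 1.000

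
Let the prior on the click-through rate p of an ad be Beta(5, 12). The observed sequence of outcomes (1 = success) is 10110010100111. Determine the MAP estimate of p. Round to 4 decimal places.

Prior: Beta(5, 12).
Data: 8 successes in 14 trials (from the sequence). The binomial likelihood contributes p^8(1−p)^6, so the posterior is Beta(5+8, 12+6) = Beta(13, 18).
For Beta(a, b) with a, b > 1 the mode is (a−1)/(a+b−2) = 12/29 ≈ 0.4138.

p̂_MAP = 0.4138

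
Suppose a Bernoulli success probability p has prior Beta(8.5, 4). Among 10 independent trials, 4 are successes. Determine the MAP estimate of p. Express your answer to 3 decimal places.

p̂_MAP = 0.561

Prior: Beta(8.5, 4).
Data: 4 successes in 10 trials. The binomial likelihood contributes p^4(1−p)^6, so the posterior is Beta(8.5+4, 4+6) = Beta(12.5, 10).
For Beta(a, b) with a, b > 1 the mode is (a−1)/(a+b−2) = 11.5/20.5 ≈ 0.561.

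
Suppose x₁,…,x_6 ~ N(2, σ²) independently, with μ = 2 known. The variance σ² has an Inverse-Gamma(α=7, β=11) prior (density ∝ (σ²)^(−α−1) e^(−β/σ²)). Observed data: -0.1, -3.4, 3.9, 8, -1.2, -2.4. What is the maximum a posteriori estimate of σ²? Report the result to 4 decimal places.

Sum of squared deviations about the known mean: SS = (-0.1−2)² + (-3.4−2)² + (3.9−2)² + (8−2)² + (-1.2−2)² + (-2.4−2)² = 102.78.
The Normal likelihood contributes (σ²)^(−n/2) exp(−SS/(2σ²)), so the posterior is Inverse-Gamma(α + n/2, β + SS/2) = Inverse-Gamma(10, 62.39).
The mode of Inverse-Gamma(a, b) is b/(a+1) = 62.39/11 ≈ 5.6718.

σ̂²_MAP = 5.6718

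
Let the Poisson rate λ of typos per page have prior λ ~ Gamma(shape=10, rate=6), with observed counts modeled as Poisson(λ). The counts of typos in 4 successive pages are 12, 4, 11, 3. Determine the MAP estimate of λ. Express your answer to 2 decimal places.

λ̂_MAP = 3.90

Σxᵢ = 12+4+11+3 = 30, with n = 4.
Posterior ∝ λ^9e^(−6λ) · λ^30e^(−4λ) = λ^39e^(−10λ), i.e. Gamma(shape=40, rate=10).
The mode of a Gamma(a, b) with a ≥ 1 (shape–rate) is (a−1)/b = 39/10 ≈ 3.90.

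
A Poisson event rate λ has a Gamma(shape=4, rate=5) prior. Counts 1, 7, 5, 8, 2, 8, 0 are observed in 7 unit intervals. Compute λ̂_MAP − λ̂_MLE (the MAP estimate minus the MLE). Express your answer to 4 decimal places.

MAP − MLE = -1.5952

Σxᵢ = 31. Posterior is Gamma(35, 12); MAP = (35−1)/12 = 34/12 ≈ 2.83333.
MLE = x̄ = 31/7 ≈ 4.42857.
Difference = 34/12 − 31/7 = -67/42 ≈ -1.5952.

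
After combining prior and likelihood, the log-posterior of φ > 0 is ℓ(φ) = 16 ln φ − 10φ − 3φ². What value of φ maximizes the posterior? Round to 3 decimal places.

φ̂_MAP = 1.000

ℓ'(φ) = 16/φ − 10 − 6φ. Setting this to zero and multiplying by φ: 6φ² + 10φ − 16 = 0.
φ = (−10 + √(10² + 4·6·16)) / (2·6) = (−10 + √484) / 12 = (−10 + 22)/12 = 1.
ℓ''(φ) = −16/φ² − 6 < 0, confirming a maximum.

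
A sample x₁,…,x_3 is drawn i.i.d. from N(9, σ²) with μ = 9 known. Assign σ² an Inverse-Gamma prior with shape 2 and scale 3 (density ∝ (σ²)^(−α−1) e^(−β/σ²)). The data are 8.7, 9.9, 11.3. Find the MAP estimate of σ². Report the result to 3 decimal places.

σ̂²_MAP = 1.354

Sum of squared deviations about the known mean: SS = (8.7−9)² + (9.9−9)² + (11.3−9)² = 6.19.
The Normal likelihood contributes (σ²)^(−n/2) exp(−SS/(2σ²)), so the posterior is Inverse-Gamma(α + n/2, β + SS/2) = Inverse-Gamma(3.5, 6.095).
The mode of Inverse-Gamma(a, b) is b/(a+1) = 6.095/4.5 ≈ 1.354.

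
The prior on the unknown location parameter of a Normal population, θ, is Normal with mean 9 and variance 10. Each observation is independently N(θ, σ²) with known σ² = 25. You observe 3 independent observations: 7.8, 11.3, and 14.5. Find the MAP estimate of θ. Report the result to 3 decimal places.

n = 3; x̄ = (7.8 + 11.3 + 14.5)/3 = 33.6/3 = 11.2.
For a Normal prior and Normal likelihood with known variance, the posterior is Normal; its mode equals its mean, the precision-weighted average.
Prior precision 1/σ₀² = 1/10 = 0.1; data precision n/σ² = 3/25 = 0.12.
θ̂ = (0.1·9 + 0.12·11.2) / (0.1 + 0.12) = 2.244/0.22 = 10.200.

θ̂_MAP = 10.200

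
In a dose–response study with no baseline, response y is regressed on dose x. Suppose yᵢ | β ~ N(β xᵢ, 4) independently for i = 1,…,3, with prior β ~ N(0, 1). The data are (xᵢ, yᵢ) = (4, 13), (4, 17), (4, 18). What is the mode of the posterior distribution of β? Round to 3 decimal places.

log p(β | y) = −Σ(yᵢ − βxᵢ)²/(2·4) − β²/(2·1) + const.
Setting the derivative to zero: Σxᵢ(yᵢ − βxᵢ)/4 − β/1 = 0, so β = Σxᵢyᵢ / (Σxᵢ² + σ²/τ²).
Σxᵢyᵢ = 4·13 + 4·17 + 4·18 = 192; Σxᵢ² = 48; σ²/τ² = 4.
β̂_MAP = 192 / (48 + 4) = 192/52 ≈ 3.692.

β̂_MAP = 3.692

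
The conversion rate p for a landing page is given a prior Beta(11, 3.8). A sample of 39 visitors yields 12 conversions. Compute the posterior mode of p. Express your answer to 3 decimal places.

Prior: Beta(11, 3.8).
Data: 12 successes in 39 trials. The binomial likelihood contributes p^12(1−p)^27, so the posterior is Beta(11+12, 3.8+27) = Beta(23, 30.8).
For Beta(a, b) with a, b > 1 the mode is (a−1)/(a+b−2) = 22/51.8 ≈ 0.425.

p̂_MAP = 0.425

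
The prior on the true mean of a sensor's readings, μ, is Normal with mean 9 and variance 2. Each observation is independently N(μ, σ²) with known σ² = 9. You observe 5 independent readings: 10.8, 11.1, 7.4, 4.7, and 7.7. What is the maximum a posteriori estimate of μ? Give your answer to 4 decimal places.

μ̂_MAP = 8.6526

n = 5; x̄ = (10.8 + 11.1 + 7.4 + 4.7 + 7.7)/5 = 41.7/5 = 8.34.
For a Normal prior and Normal likelihood with known variance, the posterior is Normal; its mode equals its mean, the precision-weighted average.
Prior precision 1/σ₀² = 1/2 = 0.5; data precision n/σ² = 5/9.
μ̂ = (0.5·9 + (5/9)·8.34) / (0.5 + 5/9) = (137/15)/(19/18) = 822/95 ≈ 8.6526.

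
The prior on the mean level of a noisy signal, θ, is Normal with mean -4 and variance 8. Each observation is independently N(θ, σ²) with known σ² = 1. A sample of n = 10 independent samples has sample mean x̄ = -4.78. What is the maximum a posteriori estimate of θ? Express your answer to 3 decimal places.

θ̂_MAP = -4.770

n = 10, x̄ = -4.78.
For a Normal prior and Normal likelihood with known variance, the posterior is Normal; its mode equals its mean, the precision-weighted average.
Prior precision 1/σ₀² = 1/8 = 0.125; data precision n/σ² = 10/1 = 10.
θ̂ = (0.125·(-4) + 10·(-4.78)) / (0.125 + 10) = (-48.3)/10.125 = -644/135 ≈ -4.770.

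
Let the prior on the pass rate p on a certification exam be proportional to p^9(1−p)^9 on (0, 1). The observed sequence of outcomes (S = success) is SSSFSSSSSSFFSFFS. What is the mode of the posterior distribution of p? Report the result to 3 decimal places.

p̂_MAP = 0.588

The prior density ∝ p^9(1−p)^9 is the kernel of Beta(10, 10).
Data: 11 successes in 16 trials (from the sequence). The binomial likelihood contributes p^11(1−p)^5, so the posterior is Beta(10+11, 10+5) = Beta(21, 15).
For Beta(a, b) with a, b > 1 the mode is (a−1)/(a+b−2) = 20/34 ≈ 0.588.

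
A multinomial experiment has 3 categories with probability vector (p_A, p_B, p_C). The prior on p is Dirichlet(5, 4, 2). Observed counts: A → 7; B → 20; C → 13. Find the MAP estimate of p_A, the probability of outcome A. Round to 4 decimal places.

The posterior is Dirichlet(αᵢ + nᵢ) = Dirichlet(12, 24, 15).
For a Dirichlet(a₁,…,a_K) with all aᵢ > 1, the mode has j-th component (aⱼ − 1)/(Σaᵢ − K).
Here Σaᵢ = 51 and K = 3, so p_A = (12 − 1)/(51 − 3) = 11/48 ≈ 0.2292.

MAP estimate of p_A = 0.2292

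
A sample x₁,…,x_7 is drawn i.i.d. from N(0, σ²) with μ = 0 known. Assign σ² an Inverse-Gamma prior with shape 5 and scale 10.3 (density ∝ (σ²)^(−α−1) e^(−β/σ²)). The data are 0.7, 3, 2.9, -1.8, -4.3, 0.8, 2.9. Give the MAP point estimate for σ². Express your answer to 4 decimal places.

σ̂²_MAP = 3.6463

Sum of squared deviations about the known mean: SS = (0.7−0)² + (3−0)² + (2.9−0)² + (-1.8−0)² + (-4.3−0)² + (0.8−0)² + (2.9−0)² = 48.68.
The Normal likelihood contributes (σ²)^(−n/2) exp(−SS/(2σ²)), so the posterior is Inverse-Gamma(α + n/2, β + SS/2) = Inverse-Gamma(8.5, 34.64).
The mode of Inverse-Gamma(a, b) is b/(a+1) = 34.64/9.5 ≈ 3.6463.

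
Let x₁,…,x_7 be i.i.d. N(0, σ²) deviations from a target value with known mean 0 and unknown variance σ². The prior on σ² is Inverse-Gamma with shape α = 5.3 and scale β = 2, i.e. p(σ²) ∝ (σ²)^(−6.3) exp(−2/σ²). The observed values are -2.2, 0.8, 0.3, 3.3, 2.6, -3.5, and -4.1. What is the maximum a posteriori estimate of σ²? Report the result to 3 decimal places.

σ̂²_MAP = 2.871

Sum of squared deviations about the known mean: SS = (-2.2−0)² + (0.8−0)² + (0.3−0)² + (3.3−0)² + (2.6−0)² + (-3.5−0)² + (-4.1−0)² = 52.28.
The Normal likelihood contributes (σ²)^(−n/2) exp(−SS/(2σ²)), so the posterior is Inverse-Gamma(α + n/2, β + SS/2) = Inverse-Gamma(8.8, 28.14).
The mode of Inverse-Gamma(a, b) is b/(a+1) = 28.14/9.8 ≈ 2.871.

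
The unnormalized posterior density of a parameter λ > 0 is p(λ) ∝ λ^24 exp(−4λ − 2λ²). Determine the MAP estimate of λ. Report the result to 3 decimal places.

λ̂_MAP = 2.000

ℓ'(λ) = 24/λ − 4 − 4λ. Setting this to zero and multiplying by λ: 4λ² + 4λ − 24 = 0.
λ = (−4 + √(4² + 4·4·24)) / (2·4) = (−4 + √400) / 8 = (−4 + 20)/8 = 2.
ℓ''(λ) = −24/λ² − 4 < 0, confirming a maximum.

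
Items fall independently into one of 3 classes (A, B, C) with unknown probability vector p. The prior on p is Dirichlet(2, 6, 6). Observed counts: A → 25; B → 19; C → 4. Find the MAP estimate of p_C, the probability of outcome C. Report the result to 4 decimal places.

The posterior is Dirichlet(αᵢ + nᵢ) = Dirichlet(27, 25, 10).
For a Dirichlet(a₁,…,a_K) with all aᵢ > 1, the mode has j-th component (aⱼ − 1)/(Σaᵢ − K).
Here Σaᵢ = 62 and K = 3, so p_C = (10 − 1)/(62 − 3) = 9/59 ≈ 0.1525.

MAP estimate of p_C = 0.1525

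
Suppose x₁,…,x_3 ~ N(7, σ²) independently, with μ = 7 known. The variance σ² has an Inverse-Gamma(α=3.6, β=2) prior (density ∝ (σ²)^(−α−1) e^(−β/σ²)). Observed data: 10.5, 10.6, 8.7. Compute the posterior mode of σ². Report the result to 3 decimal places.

Sum of squared deviations about the known mean: SS = (10.5−7)² + (10.6−7)² + (8.7−7)² = 28.1.
The Normal likelihood contributes (σ²)^(−n/2) exp(−SS/(2σ²)), so the posterior is Inverse-Gamma(α + n/2, β + SS/2) = Inverse-Gamma(5.1, 16.05).
The mode of Inverse-Gamma(a, b) is b/(a+1) = 16.05/6.1 ≈ 2.631.

σ̂²_MAP = 2.631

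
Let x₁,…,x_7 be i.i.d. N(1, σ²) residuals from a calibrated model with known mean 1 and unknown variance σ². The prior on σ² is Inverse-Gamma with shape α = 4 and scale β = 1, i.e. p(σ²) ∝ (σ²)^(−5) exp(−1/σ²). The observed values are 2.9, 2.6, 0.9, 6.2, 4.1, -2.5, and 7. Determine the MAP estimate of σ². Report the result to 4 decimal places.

Sum of squared deviations about the known mean: SS = (2.9−1)² + (2.6−1)² + (0.9−1)² + (6.2−1)² + (4.1−1)² + (-2.5−1)² + (7−1)² = 91.08.
The Normal likelihood contributes (σ²)^(−n/2) exp(−SS/(2σ²)), so the posterior is Inverse-Gamma(α + n/2, β + SS/2) = Inverse-Gamma(7.5, 46.54).
The mode of Inverse-Gamma(a, b) is b/(a+1) = 46.54/8.5 ≈ 5.4753.

σ̂²_MAP = 5.4753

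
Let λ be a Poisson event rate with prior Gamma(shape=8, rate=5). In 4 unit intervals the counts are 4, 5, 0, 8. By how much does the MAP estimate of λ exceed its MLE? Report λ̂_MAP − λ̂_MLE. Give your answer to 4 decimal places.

MAP − MLE = -1.5833

Σxᵢ = 17. Posterior is Gamma(25, 9); MAP = (25−1)/9 = 24/9 ≈ 2.66667.
MLE = x̄ = 17/4 ≈ 4.25000.
Difference = 24/9 − 17/4 = -19/12 ≈ -1.5833.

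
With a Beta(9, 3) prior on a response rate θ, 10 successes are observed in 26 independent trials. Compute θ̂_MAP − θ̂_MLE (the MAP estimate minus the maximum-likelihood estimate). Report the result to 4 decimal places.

MAP − MLE = 0.1154

Posterior is Beta(19, 19); MAP = (19−1)/(38−2) = 18/36 ≈ 0.50000.
MLE ignores the prior: θ̂_MLE = k/n = 10/26 ≈ 0.38462.
Difference = 18/36 − 10/26 = 3/26 ≈ 0.1154.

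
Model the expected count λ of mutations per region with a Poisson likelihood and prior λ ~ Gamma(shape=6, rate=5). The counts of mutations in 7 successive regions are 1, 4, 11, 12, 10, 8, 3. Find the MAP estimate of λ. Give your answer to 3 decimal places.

λ̂_MAP = 4.500

Σxᵢ = 1+4+11+12+10+8+3 = 49, with n = 7.
Posterior ∝ λ^5e^(−5λ) · λ^49e^(−7λ) = λ^54e^(−12λ), i.e. Gamma(shape=55, rate=12).
The mode of a Gamma(a, b) with a ≥ 1 (shape–rate) is (a−1)/b = 54/12 ≈ 4.500.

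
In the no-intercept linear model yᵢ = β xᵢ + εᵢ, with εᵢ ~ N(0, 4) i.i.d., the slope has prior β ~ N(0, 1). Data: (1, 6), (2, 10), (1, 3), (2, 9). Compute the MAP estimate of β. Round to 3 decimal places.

β̂_MAP = 3.357

log p(β | y) = −Σ(yᵢ − βxᵢ)²/(2·4) − β²/(2·1) + const.
Setting the derivative to zero: Σxᵢ(yᵢ − βxᵢ)/4 − β/1 = 0, so β = Σxᵢyᵢ / (Σxᵢ² + σ²/τ²).
Σxᵢyᵢ = 1·6 + 2·10 + 1·3 + 2·9 = 47; Σxᵢ² = 10; σ²/τ² = 4.
β̂_MAP = 47 / (10 + 4) = 47/14 ≈ 3.357.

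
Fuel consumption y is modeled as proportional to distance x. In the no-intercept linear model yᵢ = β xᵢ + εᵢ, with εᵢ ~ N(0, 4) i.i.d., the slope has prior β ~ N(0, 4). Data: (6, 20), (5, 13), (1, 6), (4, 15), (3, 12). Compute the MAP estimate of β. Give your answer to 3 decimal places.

β̂_MAP = 3.261

log p(β | y) = −Σ(yᵢ − βxᵢ)²/(2·4) − β²/(2·4) + const.
Setting the derivative to zero: Σxᵢ(yᵢ − βxᵢ)/4 − β/4 = 0, so β = Σxᵢyᵢ / (Σxᵢ² + σ²/τ²).
Σxᵢyᵢ = 6·20 + 5·13 + 1·6 + 4·15 + 3·12 = 287; Σxᵢ² = 87; σ²/τ² = 1.
β̂_MAP = 287 / (87 + 1) = 287/88 ≈ 3.261.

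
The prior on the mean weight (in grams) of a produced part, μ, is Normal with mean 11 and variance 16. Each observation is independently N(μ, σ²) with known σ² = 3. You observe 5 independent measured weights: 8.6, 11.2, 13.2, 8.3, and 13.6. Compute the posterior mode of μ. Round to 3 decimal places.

μ̂_MAP = 10.981

n = 5; x̄ = (8.6 + 11.2 + 13.2 + 8.3 + 13.6)/5 = 54.9/5 = 10.98.
For a Normal prior and Normal likelihood with known variance, the posterior is Normal; its mode equals its mean, the precision-weighted average.
Prior precision 1/σ₀² = 1/16 = 0.0625; data precision n/σ² = 5/3.
μ̂ = (0.0625·11 + (5/3)·10.98) / (0.0625 + 5/3) = 18.9875/(83/48) = 4557/415 ≈ 10.981.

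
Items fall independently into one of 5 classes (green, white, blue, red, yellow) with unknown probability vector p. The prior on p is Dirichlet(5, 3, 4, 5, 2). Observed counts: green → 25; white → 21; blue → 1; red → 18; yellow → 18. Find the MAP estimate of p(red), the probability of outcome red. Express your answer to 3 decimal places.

MAP estimate of p(red) = 0.227

The posterior is Dirichlet(αᵢ + nᵢ) = Dirichlet(30, 24, 5, 23, 20).
For a Dirichlet(a₁,…,a_K) with all aᵢ > 1, the mode has j-th component (aⱼ − 1)/(Σaᵢ − K).
Here Σaᵢ = 102 and K = 5, so p(red) = (23 − 1)/(102 − 5) = 22/97 ≈ 0.227.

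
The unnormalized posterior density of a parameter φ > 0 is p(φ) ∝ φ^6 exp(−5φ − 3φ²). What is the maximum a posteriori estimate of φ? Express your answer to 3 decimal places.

φ̂_MAP = 0.667

ℓ'(φ) = 6/φ − 5 − 6φ. Setting this to zero and multiplying by φ: 6φ² + 5φ − 6 = 0.
φ = (−5 + √(5² + 4·6·6)) / (2·6) = (−5 + √169) / 12 = (−5 + 13)/12 = 2/3.
ℓ''(φ) = −6/φ² − 6 < 0, confirming a maximum.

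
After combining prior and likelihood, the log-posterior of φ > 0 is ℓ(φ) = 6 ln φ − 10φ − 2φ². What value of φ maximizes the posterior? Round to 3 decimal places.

ℓ'(φ) = 6/φ − 10 − 4φ. Setting this to zero and multiplying by φ: 4φ² + 10φ − 6 = 0.
φ = (−10 + √(10² + 4·4·6)) / (2·4) = (−10 + √196) / 8 = (−10 + 14)/8 = 1/2.
ℓ''(φ) = −6/φ² − 4 < 0, confirming a maximum.

φ̂_MAP = 0.500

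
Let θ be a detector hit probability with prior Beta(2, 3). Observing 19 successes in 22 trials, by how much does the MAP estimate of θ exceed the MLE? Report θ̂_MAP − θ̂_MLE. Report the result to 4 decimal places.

Posterior is Beta(21, 6); MAP = (21−1)/(27−2) = 20/25 ≈ 0.80000.
MLE ignores the prior: θ̂_MLE = k/n = 19/22 ≈ 0.86364.
Difference = 20/25 − 19/22 = -7/110 ≈ -0.0636.

MAP − MLE = -0.0636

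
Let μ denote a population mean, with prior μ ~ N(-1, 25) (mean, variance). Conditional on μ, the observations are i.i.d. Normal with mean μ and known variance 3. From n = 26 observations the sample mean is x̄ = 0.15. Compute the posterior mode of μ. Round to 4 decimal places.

n = 26, x̄ = 0.15.
For a Normal prior and Normal likelihood with known variance, the posterior is Normal; its mode equals its mean, the precision-weighted average.
Prior precision 1/σ₀² = 1/25 = 0.04; data precision n/σ² = 26/3.
μ̂ = (0.04·(-1) + (26/3)·0.15) / (0.04 + 26/3) = 1.26/(653/75) = 189/1306 ≈ 0.1447.

μ̂_MAP = 0.1447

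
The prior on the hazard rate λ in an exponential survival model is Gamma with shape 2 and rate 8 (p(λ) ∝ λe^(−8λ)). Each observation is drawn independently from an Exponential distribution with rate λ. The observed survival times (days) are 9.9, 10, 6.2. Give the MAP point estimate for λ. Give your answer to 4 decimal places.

λ̂_MAP = 0.1173

The Exponential(rate=λ) likelihood is ∝ λ^n e^(−λΣtᵢ). Here n = 3 and Σtᵢ = 9.9 + 10 + 6.2 = 26.1.
Posterior ∝ λe^(−8λ) · λ^3e^(−26.1λ) = λ^4e^(−34.1λ), i.e. Gamma(5, 34.1).
Mode = (a−1)/b = 4/34.1 ≈ 0.1173.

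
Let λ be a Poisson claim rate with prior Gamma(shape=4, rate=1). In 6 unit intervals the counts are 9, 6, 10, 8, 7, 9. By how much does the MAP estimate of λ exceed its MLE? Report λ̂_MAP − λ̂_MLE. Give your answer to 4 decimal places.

Σxᵢ = 49. Posterior is Gamma(53, 7); MAP = (53−1)/7 = 52/7 ≈ 7.42857.
MLE = x̄ = 49/6 ≈ 8.16667.
Difference = 52/7 − 49/6 = -31/42 ≈ -0.7381.

MAP − MLE = -0.7381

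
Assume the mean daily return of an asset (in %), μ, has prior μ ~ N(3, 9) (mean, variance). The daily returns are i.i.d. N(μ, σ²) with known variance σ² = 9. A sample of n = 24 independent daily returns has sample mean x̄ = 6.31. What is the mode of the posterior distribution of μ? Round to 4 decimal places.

n = 24, x̄ = 6.31.
For a Normal prior and Normal likelihood with known variance, the posterior is Normal; its mode equals its mean, the precision-weighted average.
Prior precision 1/σ₀² = 1/9; data precision n/σ² = 24/9 = 8/3.
μ̂ = ((1/9)·3 + (8/3)·6.31) / (1/9 + 8/3) = 17.16/(25/9) = 6.1776.

μ̂_MAP = 6.1776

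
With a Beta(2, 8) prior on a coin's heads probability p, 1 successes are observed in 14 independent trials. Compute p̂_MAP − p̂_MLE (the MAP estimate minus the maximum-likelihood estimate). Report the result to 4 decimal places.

MAP − MLE = 0.0195

Posterior is Beta(3, 21); MAP = (3−1)/(24−2) = 2/22 ≈ 0.09091.
MLE ignores the prior: p̂_MLE = k/n = 1/14 ≈ 0.07143.
Difference = 2/22 − 1/14 = 3/154 ≈ 0.0195.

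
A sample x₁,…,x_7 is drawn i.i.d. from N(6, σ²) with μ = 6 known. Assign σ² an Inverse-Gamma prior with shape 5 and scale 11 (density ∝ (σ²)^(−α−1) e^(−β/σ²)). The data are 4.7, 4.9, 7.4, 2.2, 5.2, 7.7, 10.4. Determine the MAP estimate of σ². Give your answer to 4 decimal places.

σ̂²_MAP = 3.3784

Sum of squared deviations about the known mean: SS = (4.7−6)² + (4.9−6)² + (7.4−6)² + (2.2−6)² + (5.2−6)² + (7.7−6)² + (10.4−6)² = 42.19.
The Normal likelihood contributes (σ²)^(−n/2) exp(−SS/(2σ²)), so the posterior is Inverse-Gamma(α + n/2, β + SS/2) = Inverse-Gamma(8.5, 32.095).
The mode of Inverse-Gamma(a, b) is b/(a+1) = 32.095/9.5 ≈ 3.3784.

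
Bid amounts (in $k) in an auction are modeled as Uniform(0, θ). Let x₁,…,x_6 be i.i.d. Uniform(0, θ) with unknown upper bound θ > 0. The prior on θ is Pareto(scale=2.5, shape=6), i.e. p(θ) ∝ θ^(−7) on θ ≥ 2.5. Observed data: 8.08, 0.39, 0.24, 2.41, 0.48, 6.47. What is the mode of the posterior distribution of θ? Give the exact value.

θ̂_MAP = 8.08

The Uniform(0, θ) likelihood is θ^(−n) for θ ≥ max(xᵢ), zero otherwise. Here max(xᵢ) = 8.08.
Posterior ∝ θ^(−7) · θ^(−6) = θ^(−13) on θ ≥ max(2.5, 8.08) = 8.08.
This density is strictly decreasing in θ, so the posterior mode lies at the lower boundary of the support.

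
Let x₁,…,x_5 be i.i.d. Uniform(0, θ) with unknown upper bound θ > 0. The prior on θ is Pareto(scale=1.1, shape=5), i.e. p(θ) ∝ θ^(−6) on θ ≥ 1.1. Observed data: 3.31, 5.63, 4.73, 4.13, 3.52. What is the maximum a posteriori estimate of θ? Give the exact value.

The Uniform(0, θ) likelihood is θ^(−n) for θ ≥ max(xᵢ), zero otherwise. Here max(xᵢ) = 5.63.
Posterior ∝ θ^(−6) · θ^(−5) = θ^(−11) on θ ≥ max(1.1, 5.63) = 5.63.
This density is strictly decreasing in θ, so the posterior mode lies at the lower boundary of the support.

θ̂_MAP = 5.63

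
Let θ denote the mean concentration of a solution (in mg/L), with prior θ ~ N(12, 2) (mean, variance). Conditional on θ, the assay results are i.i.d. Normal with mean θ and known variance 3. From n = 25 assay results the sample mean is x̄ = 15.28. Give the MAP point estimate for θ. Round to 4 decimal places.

n = 25, x̄ = 15.28.
For a Normal prior and Normal likelihood with known variance, the posterior is Normal; its mode equals its mean, the precision-weighted average.
Prior precision 1/σ₀² = 1/2 = 0.5; data precision n/σ² = 25/3.
θ̂ = (0.5·12 + (25/3)·15.28) / (0.5 + 25/3) = (400/3)/(53/6) = 800/53 ≈ 15.0943.

θ̂_MAP = 15.0943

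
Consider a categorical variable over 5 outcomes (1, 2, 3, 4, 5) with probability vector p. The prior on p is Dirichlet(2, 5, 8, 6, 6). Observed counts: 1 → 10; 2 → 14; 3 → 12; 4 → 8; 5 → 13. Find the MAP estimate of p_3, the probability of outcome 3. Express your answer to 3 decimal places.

The posterior is Dirichlet(αᵢ + nᵢ) = Dirichlet(12, 19, 20, 14, 19).
For a Dirichlet(a₁,…,a_K) with all aᵢ > 1, the mode has j-th component (aⱼ − 1)/(Σaᵢ − K).
Here Σaᵢ = 84 and K = 5, so p_3 = (20 − 1)/(84 − 5) = 19/79 ≈ 0.241.

MAP estimate: 0.241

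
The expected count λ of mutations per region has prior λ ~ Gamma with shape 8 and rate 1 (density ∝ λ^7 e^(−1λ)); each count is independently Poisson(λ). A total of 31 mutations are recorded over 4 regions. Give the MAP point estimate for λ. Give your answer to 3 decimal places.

Σxᵢ = 31, n = 4.
Posterior ∝ λ^7e^(−1λ) · λ^31e^(−4λ) = λ^38e^(−5λ), i.e. Gamma(shape=39, rate=5).
The mode of a Gamma(a, b) with a ≥ 1 (shape–rate) is (a−1)/b = 38/5 ≈ 7.600.

λ̂_MAP = 7.600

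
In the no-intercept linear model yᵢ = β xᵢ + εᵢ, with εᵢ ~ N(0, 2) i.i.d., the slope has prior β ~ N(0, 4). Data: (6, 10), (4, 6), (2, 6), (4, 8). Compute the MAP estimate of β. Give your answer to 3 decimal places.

log p(β | y) = −Σ(yᵢ − βxᵢ)²/(2·2) − β²/(2·4) + const.
Setting the derivative to zero: Σxᵢ(yᵢ − βxᵢ)/2 − β/4 = 0, so β = Σxᵢyᵢ / (Σxᵢ² + σ²/τ²).
Σxᵢyᵢ = 6·10 + 4·6 + 2·6 + 4·8 = 128; Σxᵢ² = 72; σ²/τ² = 0.5.
β̂_MAP = 128 / (72 + 0.5) = 128/72.5 ≈ 1.766.

β̂_MAP = 1.766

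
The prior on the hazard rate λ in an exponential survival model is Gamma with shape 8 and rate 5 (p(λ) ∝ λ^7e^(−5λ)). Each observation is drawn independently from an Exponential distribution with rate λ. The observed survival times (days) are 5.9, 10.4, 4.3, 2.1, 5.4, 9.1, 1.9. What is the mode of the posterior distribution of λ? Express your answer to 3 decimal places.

The Exponential(rate=λ) likelihood is ∝ λ^n e^(−λΣtᵢ). Here n = 7 and Σtᵢ = 5.9 + 10.4 + 4.3 + 2.1 + 5.4 + 9.1 + 1.9 = 39.1.
Posterior ∝ λ^7e^(−5λ) · λ^7e^(−39.1λ) = λ^14e^(−44.1λ), i.e. Gamma(15, 44.1).
Mode = (a−1)/b = 14/44.1 ≈ 0.317.

λ̂_MAP = 0.317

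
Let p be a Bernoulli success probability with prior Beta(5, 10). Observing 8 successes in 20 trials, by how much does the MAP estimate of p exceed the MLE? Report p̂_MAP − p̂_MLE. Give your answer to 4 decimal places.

Posterior is Beta(13, 22); MAP = (13−1)/(35−2) = 12/33 ≈ 0.36364.
MLE ignores the prior: p̂_MLE = k/n = 8/20 ≈ 0.40000.
Difference = 12/33 − 8/20 = -2/55 ≈ -0.0364.

MAP − MLE = -0.0364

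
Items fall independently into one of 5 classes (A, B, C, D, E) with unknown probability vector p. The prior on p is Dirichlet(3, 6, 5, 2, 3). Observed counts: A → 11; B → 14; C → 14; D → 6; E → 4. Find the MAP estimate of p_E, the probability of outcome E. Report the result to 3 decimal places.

The posterior is Dirichlet(αᵢ + nᵢ) = Dirichlet(14, 20, 19, 8, 7).
For a Dirichlet(a₁,…,a_K) with all aᵢ > 1, the mode has j-th component (aⱼ − 1)/(Σaᵢ − K).
Here Σaᵢ = 68 and K = 5, so p_E = (7 − 1)/(68 − 5) = 6/63 ≈ 0.095.

MAP estimate of p_E = 0.095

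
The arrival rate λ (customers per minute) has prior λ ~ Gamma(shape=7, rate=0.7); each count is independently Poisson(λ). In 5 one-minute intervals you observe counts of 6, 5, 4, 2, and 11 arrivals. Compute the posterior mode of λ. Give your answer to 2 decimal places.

λ̂_MAP = 5.96

Σxᵢ = 6+5+4+2+11 = 28, with n = 5.
Posterior ∝ λ^6e^(−0.7λ) · λ^28e^(−5λ) = λ^34e^(−5.7λ), i.e. Gamma(shape=35, rate=5.7).
The mode of a Gamma(a, b) with a ≥ 1 (shape–rate) is (a−1)/b = 34/5.7 ≈ 5.96.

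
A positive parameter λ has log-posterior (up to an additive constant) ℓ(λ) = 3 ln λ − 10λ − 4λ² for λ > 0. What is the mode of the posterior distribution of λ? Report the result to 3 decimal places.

λ̂_MAP = 0.250

ℓ'(λ) = 3/λ − 10 − 8λ. Setting this to zero and multiplying by λ: 8λ² + 10λ − 3 = 0.
λ = (−10 + √(10² + 4·8·3)) / (2·8) = (−10 + √196) / 16 = (−10 + 14)/16 = 1/4.
ℓ''(λ) = −3/λ² − 8 < 0, confirming a maximum.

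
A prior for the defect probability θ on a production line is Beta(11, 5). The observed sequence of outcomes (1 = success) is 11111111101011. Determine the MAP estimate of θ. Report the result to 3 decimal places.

Prior: Beta(11, 5).
Data: 12 successes in 14 trials (from the sequence). The binomial likelihood contributes θ^12(1−θ)^2, so the posterior is Beta(11+12, 5+2) = Beta(23, 7).
For Beta(a, b) with a, b > 1 the mode is (a−1)/(a+b−2) = 22/28 ≈ 0.786.

θ̂_MAP = 0.786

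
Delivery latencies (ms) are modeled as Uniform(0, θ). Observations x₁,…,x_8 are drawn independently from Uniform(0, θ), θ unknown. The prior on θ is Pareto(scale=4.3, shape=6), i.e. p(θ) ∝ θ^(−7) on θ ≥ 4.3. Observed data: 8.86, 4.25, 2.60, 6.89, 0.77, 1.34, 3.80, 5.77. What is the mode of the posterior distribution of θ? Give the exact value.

θ̂_MAP = 8.86

The Uniform(0, θ) likelihood is θ^(−n) for θ ≥ max(xᵢ), zero otherwise. Here max(xᵢ) = 8.86.
Posterior ∝ θ^(−7) · θ^(−8) = θ^(−15) on θ ≥ max(4.3, 8.86) = 8.86.
This density is strictly decreasing in θ, so the posterior mode lies at the lower boundary of the support.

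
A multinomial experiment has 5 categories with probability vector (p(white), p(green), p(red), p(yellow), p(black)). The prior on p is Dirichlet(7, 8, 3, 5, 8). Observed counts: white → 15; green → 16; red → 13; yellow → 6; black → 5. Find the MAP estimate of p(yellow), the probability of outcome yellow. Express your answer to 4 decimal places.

The posterior is Dirichlet(αᵢ + nᵢ) = Dirichlet(22, 24, 16, 11, 13).
For a Dirichlet(a₁,…,a_K) with all aᵢ > 1, the mode has j-th component (aⱼ − 1)/(Σaᵢ − K).
Here Σaᵢ = 86 and K = 5, so p(yellow) = (11 − 1)/(86 − 5) = 10/81 ≈ 0.1235.

MAP estimate of p(yellow) = 0.1235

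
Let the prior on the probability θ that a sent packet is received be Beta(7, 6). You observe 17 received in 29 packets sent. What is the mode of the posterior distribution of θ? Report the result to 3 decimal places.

θ̂_MAP = 0.575

Prior: Beta(7, 6).
Data: 17 successes in 29 trials. The binomial likelihood contributes θ^17(1−θ)^12, so the posterior is Beta(7+17, 6+12) = Beta(24, 18).
For Beta(a, b) with a, b > 1 the mode is (a−1)/(a+b−2) = 23/40 ≈ 0.575.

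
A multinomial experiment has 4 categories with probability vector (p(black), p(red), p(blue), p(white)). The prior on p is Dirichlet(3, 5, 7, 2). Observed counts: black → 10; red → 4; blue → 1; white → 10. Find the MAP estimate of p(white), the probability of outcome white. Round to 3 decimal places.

The posterior is Dirichlet(αᵢ + nᵢ) = Dirichlet(13, 9, 8, 12).
For a Dirichlet(a₁,…,a_K) with all aᵢ > 1, the mode has j-th component (aⱼ − 1)/(Σaᵢ − K).
Here Σaᵢ = 42 and K = 4, so p(white) = (12 − 1)/(42 − 4) = 11/38 ≈ 0.289.

MAP estimate of p(white) = 0.289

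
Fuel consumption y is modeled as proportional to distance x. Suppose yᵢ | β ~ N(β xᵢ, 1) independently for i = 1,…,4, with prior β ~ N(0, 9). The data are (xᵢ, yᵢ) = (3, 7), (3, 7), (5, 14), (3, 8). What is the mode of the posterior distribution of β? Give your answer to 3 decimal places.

β̂_MAP = 2.610

log p(β | y) = −Σ(yᵢ − βxᵢ)²/(2·1) − β²/(2·9) + const.
Setting the derivative to zero: Σxᵢ(yᵢ − βxᵢ)/1 − β/9 = 0, so β = Σxᵢyᵢ / (Σxᵢ² + σ²/τ²).
Σxᵢyᵢ = 3·7 + 3·7 + 5·14 + 3·8 = 136; Σxᵢ² = 52; σ²/τ² = 1/9.
β̂_MAP = 136 / (52 + 1/9) = 136/(469/9) = 1224/469 ≈ 2.610.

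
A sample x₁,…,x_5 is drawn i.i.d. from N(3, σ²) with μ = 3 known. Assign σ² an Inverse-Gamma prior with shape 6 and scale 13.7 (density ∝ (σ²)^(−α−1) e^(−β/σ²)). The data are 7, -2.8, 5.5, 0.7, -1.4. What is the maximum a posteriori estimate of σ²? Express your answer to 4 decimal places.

Sum of squared deviations about the known mean: SS = (7−3)² + (-2.8−3)² + (5.5−3)² + (0.7−3)² + (-1.4−3)² = 80.54.
The Normal likelihood contributes (σ²)^(−n/2) exp(−SS/(2σ²)), so the posterior is Inverse-Gamma(α + n/2, β + SS/2) = Inverse-Gamma(8.5, 53.97).
The mode of Inverse-Gamma(a, b) is b/(a+1) = 53.97/9.5 ≈ 5.6811.

σ̂²_MAP = 5.6811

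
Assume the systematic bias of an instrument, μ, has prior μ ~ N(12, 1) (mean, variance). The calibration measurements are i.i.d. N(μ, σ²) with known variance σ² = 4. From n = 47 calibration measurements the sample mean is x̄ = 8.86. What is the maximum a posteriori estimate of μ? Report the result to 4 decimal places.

μ̂_MAP = 9.1063

n = 47, x̄ = 8.86.
For a Normal prior and Normal likelihood with known variance, the posterior is Normal; its mode equals its mean, the precision-weighted average.
Prior precision 1/σ₀² = 1/1 = 1; data precision n/σ² = 47/4 = 11.75.
μ̂ = (1·12 + 11.75·8.86) / (1 + 11.75) = 116.105/12.75 = 23221/2550 ≈ 9.1063.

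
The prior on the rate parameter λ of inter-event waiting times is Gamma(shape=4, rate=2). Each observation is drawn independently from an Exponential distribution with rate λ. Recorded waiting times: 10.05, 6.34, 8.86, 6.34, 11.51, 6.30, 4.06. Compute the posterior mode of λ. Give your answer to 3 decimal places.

λ̂_MAP = 0.180

The Exponential(rate=λ) likelihood is ∝ λ^n e^(−λΣtᵢ). Here n = 7 and Σtᵢ = 10.05 + 6.34 + 8.86 + 6.34 + 11.51 + 6.30 + 4.06 = 53.46.
Posterior ∝ λ^3e^(−2λ) · λ^7e^(−53.46λ) = λ^10e^(−55.46λ), i.e. Gamma(11, 55.46).
Mode = (a−1)/b = 10/55.46 ≈ 0.180.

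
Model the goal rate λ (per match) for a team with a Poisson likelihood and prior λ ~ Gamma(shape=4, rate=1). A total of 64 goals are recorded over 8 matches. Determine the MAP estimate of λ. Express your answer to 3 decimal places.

Σxᵢ = 64, n = 8.
Posterior ∝ λ^3e^(−1λ) · λ^64e^(−8λ) = λ^67e^(−9λ), i.e. Gamma(shape=68, rate=9).
The mode of a Gamma(a, b) with a ≥ 1 (shape–rate) is (a−1)/b = 67/9 ≈ 7.444.

λ̂_MAP = 7.444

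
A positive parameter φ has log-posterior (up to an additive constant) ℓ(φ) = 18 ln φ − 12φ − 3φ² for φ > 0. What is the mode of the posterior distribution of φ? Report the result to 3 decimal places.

φ̂_MAP = 1.000

ℓ'(φ) = 18/φ − 12 − 6φ. Setting this to zero and multiplying by φ: 6φ² + 12φ − 18 = 0.
φ = (−12 + √(12² + 4·6·18)) / (2·6) = (−12 + √576) / 12 = (−12 + 24)/12 = 1.
ℓ''(φ) = −18/φ² − 6 < 0, confirming a maximum.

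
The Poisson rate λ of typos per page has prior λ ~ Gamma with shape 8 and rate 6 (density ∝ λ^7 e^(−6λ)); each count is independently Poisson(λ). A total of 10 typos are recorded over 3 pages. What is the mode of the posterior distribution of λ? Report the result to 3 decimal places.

Σxᵢ = 10, n = 3.
Posterior ∝ λ^7e^(−6λ) · λ^10e^(−3λ) = λ^17e^(−9λ), i.e. Gamma(shape=18, rate=9).
The mode of a Gamma(a, b) with a ≥ 1 (shape–rate) is (a−1)/b = 17/9 ≈ 1.889.

λ̂_MAP = 1.889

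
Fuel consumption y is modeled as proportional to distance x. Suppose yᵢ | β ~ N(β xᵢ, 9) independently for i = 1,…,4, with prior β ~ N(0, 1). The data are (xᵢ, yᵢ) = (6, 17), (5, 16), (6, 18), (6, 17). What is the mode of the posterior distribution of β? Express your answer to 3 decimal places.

log p(β | y) = −Σ(yᵢ − βxᵢ)²/(2·9) − β²/(2·1) + const.
Setting the derivative to zero: Σxᵢ(yᵢ − βxᵢ)/9 − β/1 = 0, so β = Σxᵢyᵢ / (Σxᵢ² + σ²/τ²).
Σxᵢyᵢ = 6·17 + 5·16 + 6·18 + 6·17 = 392; Σxᵢ² = 133; σ²/τ² = 9.
β̂_MAP = 392 / (133 + 9) = 392/142 ≈ 2.761.

β̂_MAP = 2.761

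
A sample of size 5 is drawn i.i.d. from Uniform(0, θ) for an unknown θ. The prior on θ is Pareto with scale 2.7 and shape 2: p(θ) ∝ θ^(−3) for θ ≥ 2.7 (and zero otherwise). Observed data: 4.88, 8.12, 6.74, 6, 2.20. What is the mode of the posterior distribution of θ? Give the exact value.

The Uniform(0, θ) likelihood is θ^(−n) for θ ≥ max(xᵢ), zero otherwise. Here max(xᵢ) = 8.12.
Posterior ∝ θ^(−3) · θ^(−5) = θ^(−8) on θ ≥ max(2.7, 8.12) = 8.12.
This density is strictly decreasing in θ, so the posterior mode lies at the lower boundary of the support.

θ̂_MAP = 8.12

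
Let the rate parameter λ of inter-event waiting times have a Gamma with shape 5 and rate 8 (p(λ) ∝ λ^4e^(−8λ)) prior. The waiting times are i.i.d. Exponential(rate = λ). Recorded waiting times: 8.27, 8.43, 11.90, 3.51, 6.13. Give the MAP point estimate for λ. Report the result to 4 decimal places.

The Exponential(rate=λ) likelihood is ∝ λ^n e^(−λΣtᵢ). Here n = 5 and Σtᵢ = 8.27 + 8.43 + 11.90 + 3.51 + 6.13 = 38.24.
Posterior ∝ λ^4e^(−8λ) · λ^5e^(−38.24λ) = λ^9e^(−46.24λ), i.e. Gamma(10, 46.24).
Mode = (a−1)/b = 9/46.24 ≈ 0.1946.

λ̂_MAP = 0.1946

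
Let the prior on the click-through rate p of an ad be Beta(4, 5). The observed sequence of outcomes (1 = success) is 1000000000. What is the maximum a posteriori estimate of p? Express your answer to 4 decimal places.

Prior: Beta(4, 5).
Data: 1 success in 10 trials (from the sequence). The binomial likelihood contributes p(1−p)^9, so the posterior is Beta(4+1, 5+9) = Beta(5, 14).
For Beta(a, b) with a, b > 1 the mode is (a−1)/(a+b−2) = 4/17 ≈ 0.2353.

p̂_MAP = 0.2353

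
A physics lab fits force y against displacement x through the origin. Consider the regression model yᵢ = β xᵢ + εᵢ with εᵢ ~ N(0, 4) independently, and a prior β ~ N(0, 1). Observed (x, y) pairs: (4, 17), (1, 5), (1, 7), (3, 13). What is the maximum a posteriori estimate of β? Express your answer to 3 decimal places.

log p(β | y) = −Σ(yᵢ − βxᵢ)²/(2·4) − β²/(2·1) + const.
Setting the derivative to zero: Σxᵢ(yᵢ − βxᵢ)/4 − β/1 = 0, so β = Σxᵢyᵢ / (Σxᵢ² + σ²/τ²).
Σxᵢyᵢ = 4·17 + 1·5 + 1·7 + 3·13 = 119; Σxᵢ² = 27; σ²/τ² = 4.
β̂_MAP = 119 / (27 + 4) = 119/31 ≈ 3.839.

β̂_MAP = 3.839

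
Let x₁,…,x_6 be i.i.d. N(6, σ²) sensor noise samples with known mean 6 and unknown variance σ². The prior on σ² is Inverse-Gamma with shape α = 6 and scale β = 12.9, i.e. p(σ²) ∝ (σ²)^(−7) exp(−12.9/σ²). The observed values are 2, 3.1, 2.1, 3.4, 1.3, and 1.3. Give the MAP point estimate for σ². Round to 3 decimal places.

Sum of squared deviations about the known mean: SS = (2−6)² + (3.1−6)² + (2.1−6)² + (3.4−6)² + (1.3−6)² + (1.3−6)² = 90.56.
The Normal likelihood contributes (σ²)^(−n/2) exp(−SS/(2σ²)), so the posterior is Inverse-Gamma(α + n/2, β + SS/2) = Inverse-Gamma(9, 58.18).
The mode of Inverse-Gamma(a, b) is b/(a+1) = 58.18/10 ≈ 5.818.

σ̂²_MAP = 5.818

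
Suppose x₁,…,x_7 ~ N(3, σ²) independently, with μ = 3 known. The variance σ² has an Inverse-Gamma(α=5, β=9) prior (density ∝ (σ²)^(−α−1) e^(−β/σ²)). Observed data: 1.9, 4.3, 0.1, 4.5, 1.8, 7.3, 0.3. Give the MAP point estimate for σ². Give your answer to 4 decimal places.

σ̂²_MAP = 3.0937

Sum of squared deviations about the known mean: SS = (1.9−3)² + (4.3−3)² + (0.1−3)² + (4.5−3)² + (1.8−3)² + (7.3−3)² + (0.3−3)² = 40.78.
The Normal likelihood contributes (σ²)^(−n/2) exp(−SS/(2σ²)), so the posterior is Inverse-Gamma(α + n/2, β + SS/2) = Inverse-Gamma(8.5, 29.39).
The mode of Inverse-Gamma(a, b) is b/(a+1) = 29.39/9.5 ≈ 3.0937.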